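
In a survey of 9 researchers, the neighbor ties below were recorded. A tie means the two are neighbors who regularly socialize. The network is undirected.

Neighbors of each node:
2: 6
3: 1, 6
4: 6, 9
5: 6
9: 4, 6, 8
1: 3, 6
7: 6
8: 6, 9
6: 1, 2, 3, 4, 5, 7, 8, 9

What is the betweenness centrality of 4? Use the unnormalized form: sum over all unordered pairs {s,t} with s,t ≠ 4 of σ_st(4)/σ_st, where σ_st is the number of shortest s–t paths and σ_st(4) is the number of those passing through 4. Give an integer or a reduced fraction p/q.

No shortest path between any pair of other nodes passes through 4.
Summing the contributions gives betweenness(4) = 0.

0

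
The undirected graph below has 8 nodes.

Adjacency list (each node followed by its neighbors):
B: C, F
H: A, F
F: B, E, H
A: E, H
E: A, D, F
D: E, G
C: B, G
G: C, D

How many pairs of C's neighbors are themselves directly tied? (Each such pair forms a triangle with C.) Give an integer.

0

C's neighbors are B and G, but none of them are tied to each other, so no triangle contains C.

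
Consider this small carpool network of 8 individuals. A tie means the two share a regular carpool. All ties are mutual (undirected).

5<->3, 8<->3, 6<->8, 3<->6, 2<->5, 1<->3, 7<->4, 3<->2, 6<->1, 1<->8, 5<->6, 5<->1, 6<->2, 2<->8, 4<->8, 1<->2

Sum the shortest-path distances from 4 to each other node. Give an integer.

Distances from 4: 1:2, 2:2, 3:2, 5:3, 6:2, 7:1, 8:1.
Sum = 2 + 2 + 2 + 3 + 2 + 1 + 1 = 13.

13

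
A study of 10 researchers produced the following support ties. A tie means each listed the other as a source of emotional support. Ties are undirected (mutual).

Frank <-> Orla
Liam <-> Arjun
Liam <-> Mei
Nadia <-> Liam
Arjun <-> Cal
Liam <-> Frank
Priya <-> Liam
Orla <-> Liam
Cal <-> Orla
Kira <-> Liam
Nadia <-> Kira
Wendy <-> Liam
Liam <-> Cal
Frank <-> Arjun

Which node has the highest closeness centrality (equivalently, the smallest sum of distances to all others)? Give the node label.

Liam

Farness (sum of distances to all others) for each node — Arjun:15, Cal:15, Frank:15, Kira:16, Liam:9, Mei:17, Nadia:16, Orla:15, Priya:17, Wendy:17.
The smallest farness is 9, for Liam, so Liam has the highest closeness.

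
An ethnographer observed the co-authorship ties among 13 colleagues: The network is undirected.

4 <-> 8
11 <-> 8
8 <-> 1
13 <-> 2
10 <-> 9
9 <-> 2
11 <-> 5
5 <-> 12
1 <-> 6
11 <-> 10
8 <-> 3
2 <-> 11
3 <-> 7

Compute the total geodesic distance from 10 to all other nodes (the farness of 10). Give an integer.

Distances from 10: 1:3, 2:2, 3:3, 4:3, 5:2, 6:4, 7:4, 8:2, 9:1, 11:1, 12:3, 13:3.
Sum = 3 + 2 + 3 + 3 + 2 + 4 + 4 + 2 + 1 + 1 + 3 + 3 = 31.

31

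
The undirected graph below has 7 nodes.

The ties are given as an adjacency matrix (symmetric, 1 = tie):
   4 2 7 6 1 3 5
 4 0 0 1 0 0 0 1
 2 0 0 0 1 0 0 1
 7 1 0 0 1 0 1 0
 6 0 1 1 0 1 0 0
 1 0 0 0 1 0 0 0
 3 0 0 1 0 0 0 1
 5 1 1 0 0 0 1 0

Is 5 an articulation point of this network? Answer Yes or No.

No

Even without 5, every remaining node can still reach every other (the residual graph is connected), so 5 is not a cut vertex.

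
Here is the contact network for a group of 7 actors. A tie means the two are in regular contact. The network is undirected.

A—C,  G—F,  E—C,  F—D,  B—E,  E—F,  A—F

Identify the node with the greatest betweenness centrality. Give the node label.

F

Unnormalized betweenness of each node: A:3/2, B:0, C:1, D:0, E:13/2, F:10, G:0.
F has the largest value, 10, making it the main broker — the node through which the most shortest paths run.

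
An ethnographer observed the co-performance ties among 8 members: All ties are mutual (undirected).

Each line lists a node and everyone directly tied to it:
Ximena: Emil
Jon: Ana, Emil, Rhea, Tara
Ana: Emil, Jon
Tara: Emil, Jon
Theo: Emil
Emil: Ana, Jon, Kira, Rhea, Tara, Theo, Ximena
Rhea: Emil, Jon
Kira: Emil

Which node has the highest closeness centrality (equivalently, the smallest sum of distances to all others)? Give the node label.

Emil

Farness (sum of distances to all others) for each node — Ana:12, Emil:7, Jon:10, Kira:13, Rhea:12, Tara:12, Theo:13, Ximena:13.
The smallest farness is 7, for Emil, so Emil has the highest closeness.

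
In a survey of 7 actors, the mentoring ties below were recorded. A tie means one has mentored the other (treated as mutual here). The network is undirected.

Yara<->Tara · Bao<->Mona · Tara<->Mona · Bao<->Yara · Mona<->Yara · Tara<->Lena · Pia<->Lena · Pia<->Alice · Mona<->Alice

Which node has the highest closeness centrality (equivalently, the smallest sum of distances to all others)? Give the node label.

Mona

Farness (sum of distances to all others) for each node — Alice:10, Bao:12, Lena:11, Mona:8, Pia:12, Tara:9, Yara:10.
The smallest farness is 8, for Mona, so Mona has the highest closeness.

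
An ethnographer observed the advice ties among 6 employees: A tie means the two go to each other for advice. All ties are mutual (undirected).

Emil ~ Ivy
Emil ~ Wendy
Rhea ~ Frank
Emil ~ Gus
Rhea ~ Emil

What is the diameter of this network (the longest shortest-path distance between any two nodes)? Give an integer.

Eccentricity of each node (its greatest distance to any other): Emil:2, Frank:3, Gus:3, Ivy:3, Rhea:2, Wendy:3.
The maximum eccentricity is 3, realized for instance by the pair Ivy–Frank via Ivy – Emil – Rhea – Frank. So the diameter is 3.

3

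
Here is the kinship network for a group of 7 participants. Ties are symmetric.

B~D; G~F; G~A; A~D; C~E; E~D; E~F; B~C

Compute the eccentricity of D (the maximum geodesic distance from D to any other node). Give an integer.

Distances from D: A:1, B:1, C:2, E:1, F:2, G:2.
The largest is 2 (to C, F, and G), so the eccentricity of D is 2.

2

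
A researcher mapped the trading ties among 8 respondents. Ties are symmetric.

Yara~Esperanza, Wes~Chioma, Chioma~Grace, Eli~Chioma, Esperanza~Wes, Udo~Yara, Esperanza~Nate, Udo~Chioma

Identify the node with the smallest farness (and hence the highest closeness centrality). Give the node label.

Farness (sum of distances to all others) for each node — Chioma:11, Eli:17, Esperanza:13, Grace:17, Nate:19, Udo:13, Wes:12, Yara:14.
The smallest farness is 11, for Chioma, so Chioma has the highest closeness.

Chioma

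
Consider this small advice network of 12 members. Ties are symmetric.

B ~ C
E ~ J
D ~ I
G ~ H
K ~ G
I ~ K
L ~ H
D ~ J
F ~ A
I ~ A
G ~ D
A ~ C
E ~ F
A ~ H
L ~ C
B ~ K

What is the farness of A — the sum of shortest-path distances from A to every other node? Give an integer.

Distances from A: B:2, C:1, D:2, E:2, F:1, G:2, H:1, I:1, J:3, K:2, L:2.
Sum = 2 + 1 + 2 + 2 + 1 + 2 + 1 + 1 + 3 + 2 + 2 = 19.

19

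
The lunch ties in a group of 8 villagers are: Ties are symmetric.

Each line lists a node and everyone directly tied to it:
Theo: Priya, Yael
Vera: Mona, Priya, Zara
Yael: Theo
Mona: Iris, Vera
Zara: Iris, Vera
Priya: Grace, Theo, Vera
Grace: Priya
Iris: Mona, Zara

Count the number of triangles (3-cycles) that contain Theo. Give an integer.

0

Theo's neighbors are Priya and Yael, but none of them are tied to each other, so no triangle contains Theo.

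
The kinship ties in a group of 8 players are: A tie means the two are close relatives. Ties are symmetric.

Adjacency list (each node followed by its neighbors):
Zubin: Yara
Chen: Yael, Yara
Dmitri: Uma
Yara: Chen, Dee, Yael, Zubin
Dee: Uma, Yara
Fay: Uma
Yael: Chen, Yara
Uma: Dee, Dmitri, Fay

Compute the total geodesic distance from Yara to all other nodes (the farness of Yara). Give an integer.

Distances from Yara: Chen:1, Dee:1, Dmitri:3, Fay:3, Uma:2, Yael:1, Zubin:1.
Sum = 1 + 1 + 3 + 3 + 2 + 1 + 1 = 12.

12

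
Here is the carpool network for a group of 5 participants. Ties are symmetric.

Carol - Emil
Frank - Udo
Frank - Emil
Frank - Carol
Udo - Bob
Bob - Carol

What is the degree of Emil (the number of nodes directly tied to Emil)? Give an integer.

2

Emil is directly tied to Carol and Frank. That is 2 neighbors, so the degree of Emil is 2.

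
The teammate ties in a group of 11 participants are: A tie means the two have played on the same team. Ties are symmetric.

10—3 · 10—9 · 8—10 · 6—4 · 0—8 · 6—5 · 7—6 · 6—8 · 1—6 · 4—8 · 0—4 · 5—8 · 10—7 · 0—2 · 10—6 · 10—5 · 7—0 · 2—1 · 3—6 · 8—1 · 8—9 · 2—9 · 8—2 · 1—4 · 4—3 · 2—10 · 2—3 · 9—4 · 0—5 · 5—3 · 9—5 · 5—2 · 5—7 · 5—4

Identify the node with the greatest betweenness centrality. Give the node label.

Unnormalized betweenness of each node: 0:13/12, 1:11/30, 2:43/15, 3:17/30, 4:167/60, 5:41/10, 6:97/30, 7:1/2, 8:169/60, 9:11/30, 10:139/60.
5 has the largest value, 41/10, making it the main broker — the node through which the most shortest paths run.

5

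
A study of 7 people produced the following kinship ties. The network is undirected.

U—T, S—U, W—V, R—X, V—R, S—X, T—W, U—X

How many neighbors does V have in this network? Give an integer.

V is directly tied to R and W. That is 2 neighbors, so the degree of V is 2.

2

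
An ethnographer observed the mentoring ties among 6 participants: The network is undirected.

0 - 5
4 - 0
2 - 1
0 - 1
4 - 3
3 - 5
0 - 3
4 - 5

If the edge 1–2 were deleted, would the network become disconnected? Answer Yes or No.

Without the 1–2 edge there is no alternate route between 1 and 2, so the network disconnects. It is a bridge.

Yes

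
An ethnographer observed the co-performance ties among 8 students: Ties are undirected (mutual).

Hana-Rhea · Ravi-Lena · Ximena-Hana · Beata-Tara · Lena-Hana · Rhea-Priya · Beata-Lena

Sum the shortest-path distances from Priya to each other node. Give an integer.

22

Distances from Priya: Beata:4, Hana:2, Lena:3, Ravi:4, Rhea:1, Tara:5, Ximena:3.
Sum = 4 + 2 + 3 + 4 + 1 + 5 + 3 = 22.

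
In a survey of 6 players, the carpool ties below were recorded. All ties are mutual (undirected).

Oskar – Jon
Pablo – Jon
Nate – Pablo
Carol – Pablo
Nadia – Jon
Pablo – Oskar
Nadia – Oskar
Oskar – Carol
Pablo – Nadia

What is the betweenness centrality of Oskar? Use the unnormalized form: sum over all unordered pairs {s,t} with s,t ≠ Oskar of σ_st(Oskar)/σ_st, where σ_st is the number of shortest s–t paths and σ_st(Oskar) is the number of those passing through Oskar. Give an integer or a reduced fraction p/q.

Pairs whose geodesics pass through Oskar — Nadia–Carol: 1/2; Carol–Jon: 1/2.
All other pairs contribute 0.
Summing the contributions gives betweenness(Oskar) = 1.

1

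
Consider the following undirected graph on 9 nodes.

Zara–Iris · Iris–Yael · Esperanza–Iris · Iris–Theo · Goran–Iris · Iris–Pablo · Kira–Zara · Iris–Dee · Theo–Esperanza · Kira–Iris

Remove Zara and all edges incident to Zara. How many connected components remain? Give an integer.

Zara's neighbors (Iris and Kira) remain reachable from one another through other ties, so the rest of the network stays in one piece.

1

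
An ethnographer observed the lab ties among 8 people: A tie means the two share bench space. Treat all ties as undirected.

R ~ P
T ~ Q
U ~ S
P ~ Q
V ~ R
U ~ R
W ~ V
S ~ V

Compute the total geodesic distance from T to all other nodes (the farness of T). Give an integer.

24

Distances from T: P:2, Q:1, R:3, S:5, U:4, V:4, W:5.
Sum = 2 + 1 + 3 + 5 + 4 + 4 + 5 = 24.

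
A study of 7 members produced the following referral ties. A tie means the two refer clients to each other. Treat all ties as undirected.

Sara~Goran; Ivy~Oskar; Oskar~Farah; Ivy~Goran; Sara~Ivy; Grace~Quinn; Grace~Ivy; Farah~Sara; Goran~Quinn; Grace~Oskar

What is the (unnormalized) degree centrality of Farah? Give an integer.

Farah is directly tied to Oskar and Sara. That is 2 neighbors, so the degree of Farah is 2.

2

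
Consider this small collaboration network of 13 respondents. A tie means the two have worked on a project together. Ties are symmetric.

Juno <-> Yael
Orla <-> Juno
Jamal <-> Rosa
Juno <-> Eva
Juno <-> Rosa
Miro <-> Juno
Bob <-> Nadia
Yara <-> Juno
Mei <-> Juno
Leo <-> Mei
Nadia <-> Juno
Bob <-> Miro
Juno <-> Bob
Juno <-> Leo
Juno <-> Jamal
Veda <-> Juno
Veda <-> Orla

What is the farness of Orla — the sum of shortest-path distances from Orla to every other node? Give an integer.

Distances from Orla: Bob:2, Eva:2, Jamal:2, Juno:1, Leo:2, Mei:2, Miro:2, Nadia:2, Rosa:2, Veda:1, Yael:2, Yara:2.
Sum = 2 + 2 + 2 + 1 + 2 + 2 + 2 + 2 + 2 + 1 + 2 + 2 = 22.

22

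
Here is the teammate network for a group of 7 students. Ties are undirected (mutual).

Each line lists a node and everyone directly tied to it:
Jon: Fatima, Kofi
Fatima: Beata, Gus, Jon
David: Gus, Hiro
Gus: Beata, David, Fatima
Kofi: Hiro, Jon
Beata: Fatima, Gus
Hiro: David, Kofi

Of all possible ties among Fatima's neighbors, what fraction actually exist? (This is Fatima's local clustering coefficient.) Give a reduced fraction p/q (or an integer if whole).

1/3

Fatima's neighbors: Beata, Gus, and Jon (k = 3).
Possible neighbor pairs: C(3,2) = 3. Edges among them: Beata–Gus → e = 1.
Clustering(Fatima) = 1/3.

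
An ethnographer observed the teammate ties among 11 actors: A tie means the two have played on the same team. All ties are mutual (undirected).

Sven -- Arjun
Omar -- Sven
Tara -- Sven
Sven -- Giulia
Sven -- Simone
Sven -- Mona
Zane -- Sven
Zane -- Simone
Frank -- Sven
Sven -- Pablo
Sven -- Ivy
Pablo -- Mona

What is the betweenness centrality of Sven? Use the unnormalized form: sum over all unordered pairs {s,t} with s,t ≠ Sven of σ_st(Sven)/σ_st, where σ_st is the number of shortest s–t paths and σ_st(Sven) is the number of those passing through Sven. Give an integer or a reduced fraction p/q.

43

Pairs whose geodesics pass through Sven — Arjun–Frank: 1; Arjun–Pablo: 1; Arjun–Giulia: 1; Arjun–Tara: 1; Arjun–Ivy: 1; Arjun–Zane: 1; Arjun–Simone: 1; Arjun–Mona: 1; Arjun–Omar: 1; Frank–Pablo: 1; Frank–Giulia: 1; Frank–Tara: 1; Frank–Ivy: 1; Frank–Zane: 1 … (+29 more pairs).
All other pairs contribute 0.
Summing the contributions gives betweenness(Sven) = 43.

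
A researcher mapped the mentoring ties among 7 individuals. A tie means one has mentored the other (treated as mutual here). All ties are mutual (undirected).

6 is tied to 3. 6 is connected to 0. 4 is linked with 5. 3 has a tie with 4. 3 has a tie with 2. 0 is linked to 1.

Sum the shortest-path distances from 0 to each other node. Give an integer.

Distances from 0: 1:1, 2:3, 3:2, 4:3, 5:4, 6:1.
Sum = 1 + 3 + 2 + 3 + 4 + 1 = 14.

14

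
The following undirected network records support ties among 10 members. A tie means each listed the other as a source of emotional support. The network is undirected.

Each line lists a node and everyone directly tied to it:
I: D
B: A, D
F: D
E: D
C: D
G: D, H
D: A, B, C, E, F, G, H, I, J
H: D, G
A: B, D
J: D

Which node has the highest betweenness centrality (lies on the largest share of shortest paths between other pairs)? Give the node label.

Unnormalized betweenness of each node: A:0, B:0, C:0, D:34, E:0, F:0, G:0, H:0, I:0, J:0.
D has the largest value, 34, making it the main broker — the node through which the most shortest paths run.

D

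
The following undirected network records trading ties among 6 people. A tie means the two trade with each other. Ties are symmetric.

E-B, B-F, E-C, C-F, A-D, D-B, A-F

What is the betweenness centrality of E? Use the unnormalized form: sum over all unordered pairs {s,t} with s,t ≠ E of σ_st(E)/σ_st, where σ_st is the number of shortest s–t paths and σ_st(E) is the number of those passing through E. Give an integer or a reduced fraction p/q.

5/6

Pairs whose geodesics pass through E — D–C: 1/3; B–C: 1/2.
All other pairs contribute 0.
Summing the contributions gives betweenness(E) = 5/6.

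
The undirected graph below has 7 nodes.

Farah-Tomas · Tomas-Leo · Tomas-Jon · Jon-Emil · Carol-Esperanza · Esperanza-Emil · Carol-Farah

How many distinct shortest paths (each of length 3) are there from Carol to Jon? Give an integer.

The shortest distance is 3. The length-3 paths are: Carol–Esperanza–Emil–Jon; Carol–Farah–Tomas–Jon.
That gives 2 distinct shortest paths.

2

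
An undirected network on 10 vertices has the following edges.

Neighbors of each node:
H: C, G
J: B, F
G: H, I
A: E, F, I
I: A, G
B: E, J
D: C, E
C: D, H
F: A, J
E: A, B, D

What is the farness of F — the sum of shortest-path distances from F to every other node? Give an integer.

Distances from F: A:1, B:2, C:4, D:3, E:2, G:3, H:4, I:2, J:1.
Sum = 1 + 2 + 4 + 3 + 2 + 3 + 4 + 2 + 1 = 22.

22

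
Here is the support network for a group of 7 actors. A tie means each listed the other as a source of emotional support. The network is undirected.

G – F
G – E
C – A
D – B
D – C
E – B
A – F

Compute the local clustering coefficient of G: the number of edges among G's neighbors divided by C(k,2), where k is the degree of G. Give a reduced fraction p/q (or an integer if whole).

G's neighbors: E and F (k = 2).
Possible neighbor pairs: C(2,2) = 1. Edges among them: none → e = 0.
Clustering(G) = 0/1.

0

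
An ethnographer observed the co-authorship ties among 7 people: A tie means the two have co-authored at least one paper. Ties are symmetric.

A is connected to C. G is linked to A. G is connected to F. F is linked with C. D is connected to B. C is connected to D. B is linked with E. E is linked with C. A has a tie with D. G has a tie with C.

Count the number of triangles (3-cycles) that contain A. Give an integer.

A's neighbors: C, D, and G.
Neighbor pairs that are themselves tied: A–C–D; A–C–G. Each forms one triangle with A, for 2 in total.

2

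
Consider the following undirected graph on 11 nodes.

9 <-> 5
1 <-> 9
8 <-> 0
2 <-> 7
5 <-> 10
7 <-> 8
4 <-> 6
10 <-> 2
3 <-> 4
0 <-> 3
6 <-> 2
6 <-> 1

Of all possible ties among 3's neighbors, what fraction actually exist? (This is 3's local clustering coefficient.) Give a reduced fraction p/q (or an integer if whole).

0

3's neighbors: 0 and 4 (k = 2).
Possible neighbor pairs: C(2,2) = 1. Edges among them: none → e = 0.
Clustering(3) = 0/1.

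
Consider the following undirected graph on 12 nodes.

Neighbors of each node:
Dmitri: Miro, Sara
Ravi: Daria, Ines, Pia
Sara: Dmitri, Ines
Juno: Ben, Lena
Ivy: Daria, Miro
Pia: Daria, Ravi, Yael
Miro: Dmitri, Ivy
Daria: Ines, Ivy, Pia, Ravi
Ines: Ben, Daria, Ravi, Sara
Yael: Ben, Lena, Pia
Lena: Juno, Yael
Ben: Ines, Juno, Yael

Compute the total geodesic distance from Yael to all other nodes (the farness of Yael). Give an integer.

Distances from Yael: Ben:1, Daria:2, Dmitri:4, Ines:2, Ivy:3, Juno:2, Lena:1, Miro:4, Pia:1, Ravi:2, Sara:3.
Sum = 1 + 2 + 4 + 2 + 3 + 2 + 1 + 4 + 1 + 2 + 3 = 25.

25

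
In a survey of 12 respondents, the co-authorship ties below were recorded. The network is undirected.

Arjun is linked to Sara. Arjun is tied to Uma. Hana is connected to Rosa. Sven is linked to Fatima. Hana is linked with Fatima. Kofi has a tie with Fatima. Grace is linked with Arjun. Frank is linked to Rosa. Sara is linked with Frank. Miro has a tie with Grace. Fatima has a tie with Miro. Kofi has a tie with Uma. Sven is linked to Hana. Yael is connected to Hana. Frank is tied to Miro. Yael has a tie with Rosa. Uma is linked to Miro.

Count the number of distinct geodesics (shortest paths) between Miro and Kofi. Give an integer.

The shortest distance is 2. The length-2 paths are: Miro–Fatima–Kofi; Miro–Uma–Kofi.
That gives 2 distinct shortest paths.

2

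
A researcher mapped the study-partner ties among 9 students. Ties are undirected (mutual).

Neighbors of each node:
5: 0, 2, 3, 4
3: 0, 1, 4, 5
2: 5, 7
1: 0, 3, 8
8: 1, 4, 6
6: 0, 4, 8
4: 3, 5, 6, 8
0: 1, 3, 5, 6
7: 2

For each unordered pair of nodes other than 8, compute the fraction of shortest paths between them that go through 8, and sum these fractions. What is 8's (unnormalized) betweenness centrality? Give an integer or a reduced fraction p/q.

1

Pairs whose geodesics pass through 8 — 1–6: 1/2; 1–4: 1/2.
All other pairs contribute 0.
Summing the contributions gives betweenness(8) = 1.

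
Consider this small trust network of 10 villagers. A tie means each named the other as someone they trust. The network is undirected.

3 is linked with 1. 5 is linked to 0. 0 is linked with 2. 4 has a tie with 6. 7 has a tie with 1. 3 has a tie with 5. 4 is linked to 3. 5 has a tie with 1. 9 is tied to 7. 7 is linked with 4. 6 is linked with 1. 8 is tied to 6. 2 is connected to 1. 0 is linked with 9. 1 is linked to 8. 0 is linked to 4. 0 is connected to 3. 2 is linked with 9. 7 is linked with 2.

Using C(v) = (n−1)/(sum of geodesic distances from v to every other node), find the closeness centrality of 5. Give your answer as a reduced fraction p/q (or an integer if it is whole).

3/5

Distances from 5: 0:1, 1:1, 2:2, 3:1, 4:2, 6:2, 7:2, 8:2, 9:2. Sum = 15.
n = 10, so closeness = 9/15 = 3/5.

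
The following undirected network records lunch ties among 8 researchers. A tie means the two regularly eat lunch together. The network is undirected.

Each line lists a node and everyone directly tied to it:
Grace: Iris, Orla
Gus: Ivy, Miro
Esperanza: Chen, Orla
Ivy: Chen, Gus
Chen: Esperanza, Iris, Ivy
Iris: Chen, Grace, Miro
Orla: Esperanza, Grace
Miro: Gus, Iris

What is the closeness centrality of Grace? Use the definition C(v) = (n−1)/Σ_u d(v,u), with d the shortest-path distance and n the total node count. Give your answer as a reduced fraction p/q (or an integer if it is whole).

Distances from Grace: Chen:2, Esperanza:2, Gus:3, Iris:1, Ivy:3, Miro:2, Orla:1. Sum = 14.
n = 8, so closeness = 7/14 = 1/2.

1/2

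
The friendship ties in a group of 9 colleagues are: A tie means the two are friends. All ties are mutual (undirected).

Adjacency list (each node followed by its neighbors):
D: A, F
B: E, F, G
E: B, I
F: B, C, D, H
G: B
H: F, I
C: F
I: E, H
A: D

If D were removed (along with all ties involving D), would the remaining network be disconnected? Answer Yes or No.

Removing D leaves {B, C, E, F, G, H, and I} with no path to {A}, so the network splits into 2 components. D is a cut vertex.

Yes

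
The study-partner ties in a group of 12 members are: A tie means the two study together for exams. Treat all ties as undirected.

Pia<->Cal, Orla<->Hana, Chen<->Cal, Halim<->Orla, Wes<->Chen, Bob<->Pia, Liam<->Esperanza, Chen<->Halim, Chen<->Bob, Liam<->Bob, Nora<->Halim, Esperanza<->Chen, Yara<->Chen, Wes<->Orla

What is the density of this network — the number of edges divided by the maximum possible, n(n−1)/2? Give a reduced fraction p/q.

7/33

There are 14 edges and 12 nodes, so the maximum possible is C(12,2) = 66.
Density = 14/66 = 7/33.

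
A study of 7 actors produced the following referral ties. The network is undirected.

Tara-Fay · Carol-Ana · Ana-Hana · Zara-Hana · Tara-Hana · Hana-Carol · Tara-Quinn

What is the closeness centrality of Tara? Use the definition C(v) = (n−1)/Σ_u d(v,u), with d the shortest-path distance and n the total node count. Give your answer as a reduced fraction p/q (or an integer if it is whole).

2/3

Distances from Tara: Ana:2, Carol:2, Fay:1, Hana:1, Quinn:1, Zara:2. Sum = 9.
n = 7, so closeness = 6/9 = 2/3.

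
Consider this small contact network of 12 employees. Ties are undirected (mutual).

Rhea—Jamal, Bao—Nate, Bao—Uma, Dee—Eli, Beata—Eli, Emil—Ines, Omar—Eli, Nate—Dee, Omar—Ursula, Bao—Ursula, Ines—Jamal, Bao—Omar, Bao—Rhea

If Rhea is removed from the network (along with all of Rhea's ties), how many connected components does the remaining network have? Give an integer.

2

Without Rhea, the remaining ties split the others into: {Bao, Beata, Dee, Eli, Nate, Omar, Uma, Ursula}; {Emil, Ines, Jamal}.
That's 2 separate components.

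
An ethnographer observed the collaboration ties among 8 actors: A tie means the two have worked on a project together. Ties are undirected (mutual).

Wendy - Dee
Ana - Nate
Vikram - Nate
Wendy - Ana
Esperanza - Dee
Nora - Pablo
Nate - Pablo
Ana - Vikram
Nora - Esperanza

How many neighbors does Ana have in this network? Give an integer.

Ana is directly tied to Nate, Vikram, and Wendy. That is 3 neighbors, so the degree of Ana is 3.

3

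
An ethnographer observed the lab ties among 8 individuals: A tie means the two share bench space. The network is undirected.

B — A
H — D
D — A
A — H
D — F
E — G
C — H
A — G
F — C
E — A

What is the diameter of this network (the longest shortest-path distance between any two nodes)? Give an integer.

3

Eccentricity of each node (its greatest distance to any other): A:2, B:3, C:3, D:2, E:3, F:3, G:3, H:2.
The maximum eccentricity is 3, realized for instance by the pair C–B via C – H – A – B. So the diameter is 3.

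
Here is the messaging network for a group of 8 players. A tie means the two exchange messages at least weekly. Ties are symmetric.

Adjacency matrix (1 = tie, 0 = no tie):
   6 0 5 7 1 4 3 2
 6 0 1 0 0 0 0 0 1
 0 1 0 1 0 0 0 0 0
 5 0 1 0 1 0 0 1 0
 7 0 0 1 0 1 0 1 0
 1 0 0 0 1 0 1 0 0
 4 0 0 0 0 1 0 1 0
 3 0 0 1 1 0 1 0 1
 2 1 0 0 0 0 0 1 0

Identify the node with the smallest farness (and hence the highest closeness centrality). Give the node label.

Farness (sum of distances to all others) for each node — 0:14, 1:16, 2:13, 3:10, 4:14, 5:11, 6:16, 7:12.
The smallest farness is 10, for 3, so 3 has the highest closeness.

3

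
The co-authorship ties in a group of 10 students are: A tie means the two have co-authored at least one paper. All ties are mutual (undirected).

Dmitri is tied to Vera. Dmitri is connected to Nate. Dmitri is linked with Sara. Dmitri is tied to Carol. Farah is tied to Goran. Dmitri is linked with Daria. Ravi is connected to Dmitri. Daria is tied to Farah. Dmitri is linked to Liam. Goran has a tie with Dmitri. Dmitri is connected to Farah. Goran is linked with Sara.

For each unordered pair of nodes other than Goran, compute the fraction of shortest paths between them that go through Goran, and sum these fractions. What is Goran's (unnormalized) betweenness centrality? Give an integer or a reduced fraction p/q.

Pairs whose geodesics pass through Goran — Farah–Sara: 1/2.
All other pairs contribute 0.
Summing the contributions gives betweenness(Goran) = 1/2.

1/2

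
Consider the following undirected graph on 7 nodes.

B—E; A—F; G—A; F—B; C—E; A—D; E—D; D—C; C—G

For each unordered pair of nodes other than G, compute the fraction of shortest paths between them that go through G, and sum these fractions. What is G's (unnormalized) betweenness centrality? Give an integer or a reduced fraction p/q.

Pairs whose geodesics pass through G — A–C: 1/2; C–F: 1/3.
All other pairs contribute 0.
Summing the contributions gives betweenness(G) = 5/6.

5/6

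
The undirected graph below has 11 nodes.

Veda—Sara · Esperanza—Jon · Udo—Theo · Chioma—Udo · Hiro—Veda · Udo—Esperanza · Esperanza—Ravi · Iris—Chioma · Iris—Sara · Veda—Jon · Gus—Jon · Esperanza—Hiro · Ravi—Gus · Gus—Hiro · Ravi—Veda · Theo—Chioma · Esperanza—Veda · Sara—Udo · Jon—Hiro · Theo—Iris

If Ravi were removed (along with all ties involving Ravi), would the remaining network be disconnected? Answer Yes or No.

Even without Ravi, every remaining node can still reach every other (the residual graph is connected), so Ravi is not a cut vertex.

No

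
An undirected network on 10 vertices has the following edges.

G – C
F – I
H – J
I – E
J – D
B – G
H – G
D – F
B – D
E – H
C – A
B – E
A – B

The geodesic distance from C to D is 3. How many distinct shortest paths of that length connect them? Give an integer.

The shortest distance is 3. The length-3 paths are: C–A–B–D; C–G–B–D.
That gives 2 distinct shortest paths.

2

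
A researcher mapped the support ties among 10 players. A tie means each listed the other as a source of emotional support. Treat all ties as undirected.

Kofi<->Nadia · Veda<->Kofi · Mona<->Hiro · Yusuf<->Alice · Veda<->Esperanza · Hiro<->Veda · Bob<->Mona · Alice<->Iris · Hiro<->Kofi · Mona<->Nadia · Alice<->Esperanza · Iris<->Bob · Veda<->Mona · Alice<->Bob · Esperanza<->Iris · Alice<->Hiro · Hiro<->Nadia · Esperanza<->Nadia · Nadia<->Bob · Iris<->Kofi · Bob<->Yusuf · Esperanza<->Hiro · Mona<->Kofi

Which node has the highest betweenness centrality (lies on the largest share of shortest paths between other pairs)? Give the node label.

Unnormalized betweenness of each node: Alice:137/30, Bob:51/10, Esperanza:31/12, Hiro:16/5, Iris:109/60, Kofi:23/12, Mona:49/20, Nadia:107/60, Veda:7/12, Yusuf:0.
Bob has the largest value, 51/10, making it the main broker — the node through which the most shortest paths run.

Bob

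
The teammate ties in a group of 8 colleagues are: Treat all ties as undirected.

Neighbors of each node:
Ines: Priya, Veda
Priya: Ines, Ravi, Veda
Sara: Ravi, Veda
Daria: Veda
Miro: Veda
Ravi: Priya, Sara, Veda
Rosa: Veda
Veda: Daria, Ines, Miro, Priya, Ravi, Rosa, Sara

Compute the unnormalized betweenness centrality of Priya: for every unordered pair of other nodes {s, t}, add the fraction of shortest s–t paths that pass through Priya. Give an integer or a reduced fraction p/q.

Pairs whose geodesics pass through Priya — Ines–Ravi: 1/2.
All other pairs contribute 0.
Summing the contributions gives betweenness(Priya) = 1/2.

1/2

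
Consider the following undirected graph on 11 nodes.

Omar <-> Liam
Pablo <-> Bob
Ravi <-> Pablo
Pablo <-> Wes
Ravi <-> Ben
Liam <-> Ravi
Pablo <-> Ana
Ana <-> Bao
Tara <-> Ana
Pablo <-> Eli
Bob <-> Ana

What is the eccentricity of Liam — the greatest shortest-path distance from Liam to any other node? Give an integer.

4

Distances from Liam: Ana:3, Bao:4, Ben:2, Bob:3, Eli:3, Omar:1, Pablo:2, Ravi:1, Tara:4, Wes:3.
The largest is 4 (to Bao and Tara), so the eccentricity of Liam is 4.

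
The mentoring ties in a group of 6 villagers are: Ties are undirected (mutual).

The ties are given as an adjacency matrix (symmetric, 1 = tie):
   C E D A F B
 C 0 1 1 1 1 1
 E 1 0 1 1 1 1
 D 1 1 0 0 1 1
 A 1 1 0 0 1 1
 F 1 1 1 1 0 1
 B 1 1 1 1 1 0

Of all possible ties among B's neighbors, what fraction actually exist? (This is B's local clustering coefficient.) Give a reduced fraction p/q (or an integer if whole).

9/10

B's neighbors: A, C, D, E, and F (k = 5).
Possible neighbor pairs: C(5,2) = 10. Edges among them: A–C, A–E, A–F, C–D, C–E, C–F, D–E, D–F, E–F → e = 9.
Clustering(B) = 9/10.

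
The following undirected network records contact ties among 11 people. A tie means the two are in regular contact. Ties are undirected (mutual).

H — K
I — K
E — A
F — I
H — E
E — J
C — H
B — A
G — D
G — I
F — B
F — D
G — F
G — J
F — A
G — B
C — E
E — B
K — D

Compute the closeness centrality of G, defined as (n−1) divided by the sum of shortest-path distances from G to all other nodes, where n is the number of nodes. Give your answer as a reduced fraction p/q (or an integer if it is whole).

10/17

Distances from G: A:2, B:1, C:3, D:1, E:2, F:1, H:3, I:1, J:1, K:2. Sum = 17.
n = 11, so closeness = 10/17.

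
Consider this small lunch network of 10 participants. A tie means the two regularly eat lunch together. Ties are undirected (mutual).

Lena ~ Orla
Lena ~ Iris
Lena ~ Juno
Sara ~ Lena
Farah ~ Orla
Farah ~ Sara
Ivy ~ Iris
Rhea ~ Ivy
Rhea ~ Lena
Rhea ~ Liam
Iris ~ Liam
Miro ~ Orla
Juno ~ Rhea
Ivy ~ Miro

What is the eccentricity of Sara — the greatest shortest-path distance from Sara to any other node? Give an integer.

Distances from Sara: Farah:1, Iris:2, Ivy:3, Juno:2, Lena:1, Liam:3, Miro:3, Orla:2, Rhea:2.
The largest is 3 (to Miro, Liam, and Ivy), so the eccentricity of Sara is 3.

3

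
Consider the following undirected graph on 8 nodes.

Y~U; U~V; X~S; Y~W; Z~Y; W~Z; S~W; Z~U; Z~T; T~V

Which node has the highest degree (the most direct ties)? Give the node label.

Degrees — S:2, T:2, U:3, V:2, W:3, X:1, Y:3, Z:4.
The maximum is 4, attained only by Z.

Z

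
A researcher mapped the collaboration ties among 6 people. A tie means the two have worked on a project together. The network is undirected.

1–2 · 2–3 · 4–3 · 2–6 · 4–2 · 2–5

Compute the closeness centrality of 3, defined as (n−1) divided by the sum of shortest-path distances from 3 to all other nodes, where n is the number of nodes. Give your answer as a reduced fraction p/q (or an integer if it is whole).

Distances from 3: 1:2, 2:1, 4:1, 5:2, 6:2. Sum = 8.
n = 6, so closeness = 5/8.

5/8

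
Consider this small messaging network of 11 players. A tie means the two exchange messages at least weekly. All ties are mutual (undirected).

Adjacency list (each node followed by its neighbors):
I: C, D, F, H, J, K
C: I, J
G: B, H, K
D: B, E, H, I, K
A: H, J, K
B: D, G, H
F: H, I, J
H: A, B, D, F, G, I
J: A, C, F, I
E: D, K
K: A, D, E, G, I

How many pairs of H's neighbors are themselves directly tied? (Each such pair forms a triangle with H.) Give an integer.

4

H's neighbors: A, B, D, F, G, and I.
Neighbor pairs that are themselves tied: H–B–D; H–B–G; H–D–I; H–F–I. Each forms one triangle with H, for 4 in total.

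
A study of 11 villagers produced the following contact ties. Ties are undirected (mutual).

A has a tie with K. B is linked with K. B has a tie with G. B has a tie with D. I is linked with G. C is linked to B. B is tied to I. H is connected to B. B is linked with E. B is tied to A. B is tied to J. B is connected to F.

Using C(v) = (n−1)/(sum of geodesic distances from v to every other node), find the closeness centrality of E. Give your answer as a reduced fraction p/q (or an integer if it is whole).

10/19

Distances from E: A:2, B:1, C:2, D:2, F:2, G:2, H:2, I:2, J:2, K:2. Sum = 19.
n = 11, so closeness = 10/19.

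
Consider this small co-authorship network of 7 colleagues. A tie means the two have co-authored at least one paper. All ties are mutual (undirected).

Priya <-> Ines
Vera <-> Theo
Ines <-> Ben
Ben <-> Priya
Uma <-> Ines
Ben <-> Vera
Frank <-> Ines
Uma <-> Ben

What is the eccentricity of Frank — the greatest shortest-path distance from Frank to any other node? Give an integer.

4

Distances from Frank: Ben:2, Ines:1, Priya:2, Theo:4, Uma:2, Vera:3.
The largest is 4 (to Theo), so the eccentricity of Frank is 4.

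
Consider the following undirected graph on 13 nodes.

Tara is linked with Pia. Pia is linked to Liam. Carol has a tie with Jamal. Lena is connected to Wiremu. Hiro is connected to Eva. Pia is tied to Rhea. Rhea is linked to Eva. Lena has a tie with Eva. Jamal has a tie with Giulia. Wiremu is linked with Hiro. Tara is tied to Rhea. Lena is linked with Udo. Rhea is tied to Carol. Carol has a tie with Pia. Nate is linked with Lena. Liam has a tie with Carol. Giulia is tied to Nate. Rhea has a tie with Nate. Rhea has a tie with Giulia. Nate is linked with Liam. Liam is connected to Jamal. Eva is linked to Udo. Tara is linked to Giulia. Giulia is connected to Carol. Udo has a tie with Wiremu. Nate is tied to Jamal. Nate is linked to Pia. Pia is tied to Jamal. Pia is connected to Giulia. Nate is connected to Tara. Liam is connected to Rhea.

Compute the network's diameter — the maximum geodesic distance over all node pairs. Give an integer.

Eccentricity of each node (its greatest distance to any other): Carol:4, Eva:3, Giulia:3, Hiro:4, Jamal:4, Lena:3, Liam:3, Nate:3, Pia:3, Rhea:3, Tara:3, Udo:3, Wiremu:4.
The maximum eccentricity is 4, realized for instance by the pair Wiremu–Carol via Wiremu – Udo – Eva – Rhea – Carol. So the diameter is 4.

4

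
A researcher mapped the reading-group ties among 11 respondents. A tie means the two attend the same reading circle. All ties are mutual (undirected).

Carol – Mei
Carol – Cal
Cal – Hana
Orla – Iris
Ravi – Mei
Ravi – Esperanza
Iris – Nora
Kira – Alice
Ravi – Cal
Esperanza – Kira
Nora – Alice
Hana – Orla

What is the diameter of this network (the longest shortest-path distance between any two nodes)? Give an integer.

Eccentricity of each node (its greatest distance to any other): Alice:5, Cal:4, Carol:5, Esperanza:4, Hana:4, Iris:5, Kira:4, Mei:5, Nora:5, Orla:4, Ravi:4.
The maximum eccentricity is 5, realized for instance by the pair Carol–Alice via Carol – Mei – Ravi – Esperanza – Kira – Alice. So the diameter is 5.

5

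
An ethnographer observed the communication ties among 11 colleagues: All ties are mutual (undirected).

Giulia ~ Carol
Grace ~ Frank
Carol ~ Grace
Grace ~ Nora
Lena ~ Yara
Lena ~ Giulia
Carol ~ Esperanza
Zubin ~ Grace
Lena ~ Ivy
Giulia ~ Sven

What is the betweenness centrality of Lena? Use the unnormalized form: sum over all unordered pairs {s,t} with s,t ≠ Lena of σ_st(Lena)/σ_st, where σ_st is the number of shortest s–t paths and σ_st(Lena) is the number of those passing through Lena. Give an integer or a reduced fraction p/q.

Pairs whose geodesics pass through Lena — Zubin–Yara: 1; Zubin–Ivy: 1; Giulia–Yara: 1; Giulia–Ivy: 1; Sven–Yara: 1; Sven–Ivy: 1; Yara–Ivy: 1; Yara–Esperanza: 1; Yara–Frank: 1; Yara–Nora: 1; Yara–Grace: 1; Yara–Carol: 1; Ivy–Esperanza: 1; Ivy–Frank: 1 … (+3 more pairs).
All other pairs contribute 0.
Summing the contributions gives betweenness(Lena) = 17.

17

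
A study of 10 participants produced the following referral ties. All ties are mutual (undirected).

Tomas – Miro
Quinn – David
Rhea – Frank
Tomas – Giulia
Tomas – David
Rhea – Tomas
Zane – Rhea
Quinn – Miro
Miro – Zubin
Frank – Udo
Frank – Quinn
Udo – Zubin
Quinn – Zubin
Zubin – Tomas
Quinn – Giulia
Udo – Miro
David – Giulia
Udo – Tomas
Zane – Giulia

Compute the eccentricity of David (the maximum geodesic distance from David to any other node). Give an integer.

2

Distances from David: Frank:2, Giulia:1, Miro:2, Quinn:1, Rhea:2, Tomas:1, Udo:2, Zane:2, Zubin:2.
The largest is 2 (to Frank, Zubin, Miro, Udo, Rhea, and Zane), so the eccentricity of David is 2.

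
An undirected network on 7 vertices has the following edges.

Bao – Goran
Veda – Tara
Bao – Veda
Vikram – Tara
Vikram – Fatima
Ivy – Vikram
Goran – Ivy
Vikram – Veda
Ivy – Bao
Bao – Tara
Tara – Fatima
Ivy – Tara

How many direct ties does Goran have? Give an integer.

2

Goran is directly tied to Bao and Ivy. That is 2 neighbors, so the degree of Goran is 2.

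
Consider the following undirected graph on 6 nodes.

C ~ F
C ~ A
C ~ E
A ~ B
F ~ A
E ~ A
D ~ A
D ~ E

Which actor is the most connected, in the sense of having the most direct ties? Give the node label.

A

Degrees — A:5, B:1, C:3, D:2, E:3, F:2.
The maximum is 5, attained only by A.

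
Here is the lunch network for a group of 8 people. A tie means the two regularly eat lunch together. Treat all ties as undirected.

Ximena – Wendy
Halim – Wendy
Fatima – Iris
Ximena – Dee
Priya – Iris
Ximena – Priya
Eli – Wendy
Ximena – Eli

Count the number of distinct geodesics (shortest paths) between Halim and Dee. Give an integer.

1

The shortest distance is 3, and the only length-3 path is Halim–Wendy–Ximena–Dee. So there is exactly 1 shortest path.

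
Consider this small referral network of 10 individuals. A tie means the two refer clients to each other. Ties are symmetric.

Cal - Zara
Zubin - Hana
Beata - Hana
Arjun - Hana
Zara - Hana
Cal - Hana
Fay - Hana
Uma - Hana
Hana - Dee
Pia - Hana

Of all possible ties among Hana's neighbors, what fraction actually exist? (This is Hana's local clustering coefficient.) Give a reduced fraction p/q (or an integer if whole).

Hana's neighbors: Arjun, Beata, Cal, Dee, Fay, Pia, Uma, Zara, and Zubin (k = 9).
Possible neighbor pairs: C(9,2) = 36. Edges among them: Cal–Zara → e = 1.
Clustering(Hana) = 1/36.

1/36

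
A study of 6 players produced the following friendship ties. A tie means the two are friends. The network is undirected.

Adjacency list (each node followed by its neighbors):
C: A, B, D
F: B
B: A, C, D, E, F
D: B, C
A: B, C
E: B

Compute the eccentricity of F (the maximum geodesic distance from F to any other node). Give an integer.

Distances from F: A:2, B:1, C:2, D:2, E:2.
The largest is 2 (to E, D, A, and C), so the eccentricity of F is 2.

2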